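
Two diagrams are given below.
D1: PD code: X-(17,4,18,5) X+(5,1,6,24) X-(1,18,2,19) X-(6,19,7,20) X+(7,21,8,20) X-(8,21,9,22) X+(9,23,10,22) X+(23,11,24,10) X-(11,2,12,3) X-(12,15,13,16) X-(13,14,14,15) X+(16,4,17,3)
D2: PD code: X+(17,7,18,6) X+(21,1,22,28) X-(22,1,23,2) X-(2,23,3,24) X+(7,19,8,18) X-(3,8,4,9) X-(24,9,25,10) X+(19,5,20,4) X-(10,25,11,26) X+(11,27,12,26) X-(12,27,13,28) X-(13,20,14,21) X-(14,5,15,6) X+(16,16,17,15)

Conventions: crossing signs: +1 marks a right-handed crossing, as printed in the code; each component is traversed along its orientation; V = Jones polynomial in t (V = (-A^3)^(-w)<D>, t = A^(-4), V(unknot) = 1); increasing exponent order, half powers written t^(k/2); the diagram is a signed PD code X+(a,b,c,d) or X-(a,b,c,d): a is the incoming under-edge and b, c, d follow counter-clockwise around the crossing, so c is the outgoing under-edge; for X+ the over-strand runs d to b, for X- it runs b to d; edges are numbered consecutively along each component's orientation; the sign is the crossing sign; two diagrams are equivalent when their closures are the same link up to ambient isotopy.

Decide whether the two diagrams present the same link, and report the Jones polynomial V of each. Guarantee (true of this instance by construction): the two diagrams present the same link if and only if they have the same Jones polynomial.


same link: no
V(D1) = t^-2 - t^-1 + 1 - t + t^2  [12 crossings, <D> = A^-14 - A^-10 + A^-6 - A^-2 + A^2, w = -2]
V(D2) = t^-5 - 2t^-4 + 2t^-3 - 2t^-2 + 2t^-1 - 1 + t  [14 crossings, <D> = A^-10 - A^-6 + 2A^-2 - 2A^2 + 2A^6 - 2A^10 + A^14, w = -2]
insight: V(t) takes 2 values over 2 diagrams, fixing the grouping


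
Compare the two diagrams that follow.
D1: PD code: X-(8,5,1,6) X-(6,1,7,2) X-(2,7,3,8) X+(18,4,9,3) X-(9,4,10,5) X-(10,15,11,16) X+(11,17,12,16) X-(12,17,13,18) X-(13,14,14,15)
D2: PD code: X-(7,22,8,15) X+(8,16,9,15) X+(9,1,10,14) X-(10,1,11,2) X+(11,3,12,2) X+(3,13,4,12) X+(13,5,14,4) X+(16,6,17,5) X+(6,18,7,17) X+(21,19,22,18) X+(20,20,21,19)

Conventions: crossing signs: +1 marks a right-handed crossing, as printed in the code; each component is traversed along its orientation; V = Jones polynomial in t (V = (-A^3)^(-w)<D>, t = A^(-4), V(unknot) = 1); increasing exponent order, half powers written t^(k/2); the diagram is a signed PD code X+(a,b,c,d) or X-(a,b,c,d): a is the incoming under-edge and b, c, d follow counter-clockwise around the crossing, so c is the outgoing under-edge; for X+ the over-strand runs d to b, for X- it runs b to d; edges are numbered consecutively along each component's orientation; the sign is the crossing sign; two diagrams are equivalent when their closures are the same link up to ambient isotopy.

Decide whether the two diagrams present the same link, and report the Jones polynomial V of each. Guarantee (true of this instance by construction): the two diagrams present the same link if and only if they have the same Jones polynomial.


equivalent: no
V(D1) = t^(-9/2) - t^(-5/2) - t^(-3/2) - t^(-1/2)  (w -5, c 9, <D> = A^-13 + A^-9 + A^-5 - A^3)
D2 (bracket -A^-5 + A^-1 - A^3 + 2A^7 + A^15; 11 crossings at w = +7): V = -t^(3/2) - 2t^(7/2) + t^(9/2) - t^(11/2) + t^(13/2)
why: comparing 2 Jones polynomials yields 2 groups


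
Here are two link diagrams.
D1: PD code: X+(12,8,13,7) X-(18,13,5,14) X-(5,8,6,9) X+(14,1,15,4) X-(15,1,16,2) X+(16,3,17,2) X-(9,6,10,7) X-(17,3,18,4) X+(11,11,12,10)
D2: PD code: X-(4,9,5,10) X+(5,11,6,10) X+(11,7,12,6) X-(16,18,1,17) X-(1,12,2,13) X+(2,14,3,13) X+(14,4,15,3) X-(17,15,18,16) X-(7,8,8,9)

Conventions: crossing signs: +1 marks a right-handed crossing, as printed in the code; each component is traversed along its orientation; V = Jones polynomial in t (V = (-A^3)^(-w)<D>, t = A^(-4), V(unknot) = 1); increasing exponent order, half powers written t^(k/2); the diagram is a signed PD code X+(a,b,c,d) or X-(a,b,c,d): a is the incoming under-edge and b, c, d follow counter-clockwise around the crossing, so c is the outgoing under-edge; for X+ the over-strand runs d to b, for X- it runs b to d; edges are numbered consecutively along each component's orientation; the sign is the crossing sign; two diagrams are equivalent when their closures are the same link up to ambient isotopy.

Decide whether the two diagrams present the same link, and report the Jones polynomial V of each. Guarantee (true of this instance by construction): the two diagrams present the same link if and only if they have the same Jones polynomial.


same link: no
V(D1) = -t^(-1/2) - t^(1/2)  [9 crossings, <D> = A^-5 + A^-1, w = -1]
D2 (bracket A^-1 + A^7; 9 crossings at w = -1): V = -t^(-5/2) - t^(-1/2)
note: comparing 2 Jones polynomials yields 2 groups


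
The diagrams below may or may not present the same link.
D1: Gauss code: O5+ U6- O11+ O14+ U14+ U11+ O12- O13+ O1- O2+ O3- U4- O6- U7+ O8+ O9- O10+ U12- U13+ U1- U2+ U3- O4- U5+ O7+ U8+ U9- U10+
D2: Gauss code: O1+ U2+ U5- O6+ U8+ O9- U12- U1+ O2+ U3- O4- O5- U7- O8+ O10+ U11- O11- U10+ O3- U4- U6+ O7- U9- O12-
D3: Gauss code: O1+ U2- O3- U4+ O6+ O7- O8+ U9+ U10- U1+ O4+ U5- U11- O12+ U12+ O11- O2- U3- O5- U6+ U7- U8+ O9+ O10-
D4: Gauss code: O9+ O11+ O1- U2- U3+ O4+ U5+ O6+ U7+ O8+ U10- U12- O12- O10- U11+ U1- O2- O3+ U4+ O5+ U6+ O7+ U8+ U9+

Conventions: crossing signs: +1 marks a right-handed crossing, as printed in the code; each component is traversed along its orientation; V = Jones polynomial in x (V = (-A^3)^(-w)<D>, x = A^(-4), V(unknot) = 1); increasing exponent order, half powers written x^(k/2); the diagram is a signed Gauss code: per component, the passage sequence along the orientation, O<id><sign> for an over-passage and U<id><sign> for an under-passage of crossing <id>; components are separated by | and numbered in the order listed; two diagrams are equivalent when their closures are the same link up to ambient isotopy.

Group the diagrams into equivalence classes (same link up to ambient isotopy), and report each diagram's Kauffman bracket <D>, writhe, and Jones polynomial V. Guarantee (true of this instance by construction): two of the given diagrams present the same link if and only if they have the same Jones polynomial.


classes: {D1, D3} | {D2} | {D4}
V(D1) = -x^-3 + 2x^-2 - 2x^-1 + 3 - 2x + 2x^2 - x^3  [14 crossings, <D> = -A^-6 + 2A^-2 - 2A^2 + 3A^6 - 2A^10 + 2A^14 - A^18, w = +2]
D2 (bracket A^-6; 12 crossings at w = -2): V = 1
D3 (bracket -A^-12 + 2A^-8 - 2A^-4 + 3 - 2A^4 + 2A^8 - A^12; 12 crossings at w = 0): V = -x^-3 + 2x^-2 - 2x^-1 + 3 - 2x + 2x^2 - x^3
D4 (bracket -A^-16 + A^-12 - A^-8 + A^-4 + A^4; 12 crossings at w = +4): V = x^2 + x^4 - x^5 + x^6 - x^7
insight: 3 values of V(x) split the 4 diagrams


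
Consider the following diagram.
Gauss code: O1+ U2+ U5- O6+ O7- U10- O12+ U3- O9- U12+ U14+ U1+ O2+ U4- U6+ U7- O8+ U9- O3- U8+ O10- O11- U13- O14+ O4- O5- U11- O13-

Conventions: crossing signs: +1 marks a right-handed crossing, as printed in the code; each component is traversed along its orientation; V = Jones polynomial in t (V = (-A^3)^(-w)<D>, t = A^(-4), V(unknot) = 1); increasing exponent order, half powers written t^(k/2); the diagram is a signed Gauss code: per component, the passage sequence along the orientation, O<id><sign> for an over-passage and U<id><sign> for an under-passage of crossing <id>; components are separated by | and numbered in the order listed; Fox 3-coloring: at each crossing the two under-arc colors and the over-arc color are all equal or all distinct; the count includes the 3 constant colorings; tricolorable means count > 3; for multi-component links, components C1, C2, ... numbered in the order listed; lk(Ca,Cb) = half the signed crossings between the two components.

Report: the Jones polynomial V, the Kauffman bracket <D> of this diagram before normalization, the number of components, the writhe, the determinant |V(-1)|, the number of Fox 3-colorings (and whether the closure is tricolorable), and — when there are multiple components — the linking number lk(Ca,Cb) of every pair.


V = -t^-6 + 2t^-5 - 3t^-4 + 5t^-3 - 4t^-2 + 4t^-1 - 4 + 2t - t^2 + t^3
<D> = A^-18 - A^-14 + 2A^-10 - 4A^-6 + 4A^-2 - 4A^2 + 5A^6 - 3A^10 + 2A^14 - A^18 (w = -2)
1 component over 14 crossings, w = -2
27 Fox colorings among 3^14, |V(-1)| = 27: tricolorable
why: |V(-1)| = 27: so tricolorable, since 3 divides 27


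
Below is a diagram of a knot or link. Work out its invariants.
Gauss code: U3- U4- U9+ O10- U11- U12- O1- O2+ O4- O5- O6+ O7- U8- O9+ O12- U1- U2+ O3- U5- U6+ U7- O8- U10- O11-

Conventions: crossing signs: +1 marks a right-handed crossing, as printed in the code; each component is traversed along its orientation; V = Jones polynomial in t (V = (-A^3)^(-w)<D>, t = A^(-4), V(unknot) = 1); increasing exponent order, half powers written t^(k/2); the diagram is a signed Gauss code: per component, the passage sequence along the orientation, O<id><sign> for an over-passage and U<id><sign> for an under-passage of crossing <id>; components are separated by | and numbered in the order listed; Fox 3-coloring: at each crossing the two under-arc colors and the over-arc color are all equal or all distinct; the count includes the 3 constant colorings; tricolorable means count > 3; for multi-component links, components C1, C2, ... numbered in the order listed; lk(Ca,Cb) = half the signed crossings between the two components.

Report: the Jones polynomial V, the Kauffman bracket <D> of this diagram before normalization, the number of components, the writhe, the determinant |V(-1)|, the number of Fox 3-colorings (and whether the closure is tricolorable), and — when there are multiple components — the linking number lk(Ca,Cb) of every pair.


V = t^-8 - 2t^-7 + t^-6 - 2t^-5 + 2t^-4 + t^-2
<D> = A^-10 + 2A^-2 - 2A^2 + A^6 - 2A^10 + A^14 (w = -6)
1 component over 12 crossings, w = -6
27 Fox colorings among 3^12, |V(-1)| = 9: tricolorable
why: V spans 6 powers of t: at least 6 crossings in any diagram


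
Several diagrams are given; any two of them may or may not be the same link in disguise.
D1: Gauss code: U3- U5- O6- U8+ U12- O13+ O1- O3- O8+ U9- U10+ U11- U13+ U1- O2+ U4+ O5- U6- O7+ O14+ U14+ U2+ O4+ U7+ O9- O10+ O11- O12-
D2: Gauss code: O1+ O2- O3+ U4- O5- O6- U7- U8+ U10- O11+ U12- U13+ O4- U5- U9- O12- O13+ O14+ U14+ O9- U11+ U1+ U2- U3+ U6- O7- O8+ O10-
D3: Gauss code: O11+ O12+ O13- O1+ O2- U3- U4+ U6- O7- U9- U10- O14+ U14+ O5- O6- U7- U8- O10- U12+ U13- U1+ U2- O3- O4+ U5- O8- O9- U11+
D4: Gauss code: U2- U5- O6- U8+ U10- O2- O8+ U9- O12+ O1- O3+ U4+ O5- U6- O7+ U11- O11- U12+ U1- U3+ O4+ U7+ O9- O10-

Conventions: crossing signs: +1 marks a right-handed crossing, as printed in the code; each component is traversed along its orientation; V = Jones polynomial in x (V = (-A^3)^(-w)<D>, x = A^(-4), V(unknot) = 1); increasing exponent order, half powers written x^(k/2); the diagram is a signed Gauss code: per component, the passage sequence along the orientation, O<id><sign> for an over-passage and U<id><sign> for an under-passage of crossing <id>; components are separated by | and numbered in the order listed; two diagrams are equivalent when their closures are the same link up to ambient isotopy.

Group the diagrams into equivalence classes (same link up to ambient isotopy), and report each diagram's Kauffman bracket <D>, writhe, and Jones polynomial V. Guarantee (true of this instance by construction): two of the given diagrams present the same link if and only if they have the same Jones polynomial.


grouping into links: {D1, D4} | {D2} | {D3}
V(D1) = -x^-5 + 2x^-4 - 3x^-3 + 4x^-2 - 4x^-1 + 5 - 3x + 2x^2 - x^3  (w 0, c 14, <D> = -A^-12 + 2A^-8 - 3A^-4 + 5 - 4A^4 + 4A^8 - 3A^12 + 2A^16 - A^20)
V(D2) = -x^-4 + x^-3 + x^-1  [14 crossings, <D> = A^-2 + A^6 - A^10, w = -2]
V(D3) = -x^-7 + x^-6 - x^-5 + x^-4 + x^-2  (w -4, c 14, <D> = A^-4 + A^4 - A^8 + A^12 - A^16)
V(D4) = -x^-5 + 2x^-4 - 3x^-3 + 4x^-2 - 4x^-1 + 5 - 3x + 2x^2 - x^3  (w -2, c 12, <D> = -A^-18 + 2A^-14 - 3A^-10 + 5A^-6 - 4A^-2 + 4A^2 - 3A^6 + 2A^10 - A^14)
why: comparing 4 Jones polynomials yields 3 groups


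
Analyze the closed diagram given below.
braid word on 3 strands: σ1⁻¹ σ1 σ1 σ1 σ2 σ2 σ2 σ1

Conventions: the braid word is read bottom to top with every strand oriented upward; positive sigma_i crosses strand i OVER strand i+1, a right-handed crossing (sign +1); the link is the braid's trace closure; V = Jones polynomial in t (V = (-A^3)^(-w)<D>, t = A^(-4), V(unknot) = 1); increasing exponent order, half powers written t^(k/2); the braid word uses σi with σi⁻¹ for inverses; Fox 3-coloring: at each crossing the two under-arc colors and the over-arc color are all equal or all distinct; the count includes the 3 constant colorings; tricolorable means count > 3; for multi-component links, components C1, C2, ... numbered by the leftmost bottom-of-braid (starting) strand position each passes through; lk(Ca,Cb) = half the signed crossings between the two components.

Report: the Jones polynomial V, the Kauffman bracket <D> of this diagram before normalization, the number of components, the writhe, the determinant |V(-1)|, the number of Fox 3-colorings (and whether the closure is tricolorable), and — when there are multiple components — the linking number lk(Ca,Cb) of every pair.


V = t^2 + 2t^4 - 2t^5 + t^6 - 2t^7 + t^8
<D> = A^-14 - 2A^-10 + A^-6 - 2A^-2 + 2A^2 + A^10 (w = +6)
1 component over 8 crossings, w = +6
27 Fox colorings among 3^8, |V(-1)| = 9: tricolorable
why: |V(-1)| = 9: so tricolorable, since 3 divides 9


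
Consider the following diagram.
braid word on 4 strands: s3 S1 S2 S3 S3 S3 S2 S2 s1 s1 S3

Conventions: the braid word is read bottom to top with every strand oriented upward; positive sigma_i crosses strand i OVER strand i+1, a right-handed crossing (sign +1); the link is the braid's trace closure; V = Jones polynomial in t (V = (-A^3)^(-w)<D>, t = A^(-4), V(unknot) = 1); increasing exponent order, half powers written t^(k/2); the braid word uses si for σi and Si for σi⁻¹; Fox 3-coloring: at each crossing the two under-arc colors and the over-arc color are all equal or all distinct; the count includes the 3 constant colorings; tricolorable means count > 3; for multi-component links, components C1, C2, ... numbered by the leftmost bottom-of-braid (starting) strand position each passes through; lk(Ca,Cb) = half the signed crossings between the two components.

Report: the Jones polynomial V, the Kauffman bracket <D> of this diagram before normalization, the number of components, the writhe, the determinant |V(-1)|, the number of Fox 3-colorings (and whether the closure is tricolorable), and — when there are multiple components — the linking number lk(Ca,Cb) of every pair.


V = t^-8 - 2t^-7 + t^-6 - 2t^-5 + 2t^-4 + t^-2
<D> = -A^-7 - 2A + 2A^5 - A^9 + 2A^13 - A^17 (w = -5)
1 component over 11 crossings, w = -5
27 Fox colorings among 3^11, |V(-1)| = 9: tricolorable
why: the span of V is 6, forcing >= 6 crossings in any diagram


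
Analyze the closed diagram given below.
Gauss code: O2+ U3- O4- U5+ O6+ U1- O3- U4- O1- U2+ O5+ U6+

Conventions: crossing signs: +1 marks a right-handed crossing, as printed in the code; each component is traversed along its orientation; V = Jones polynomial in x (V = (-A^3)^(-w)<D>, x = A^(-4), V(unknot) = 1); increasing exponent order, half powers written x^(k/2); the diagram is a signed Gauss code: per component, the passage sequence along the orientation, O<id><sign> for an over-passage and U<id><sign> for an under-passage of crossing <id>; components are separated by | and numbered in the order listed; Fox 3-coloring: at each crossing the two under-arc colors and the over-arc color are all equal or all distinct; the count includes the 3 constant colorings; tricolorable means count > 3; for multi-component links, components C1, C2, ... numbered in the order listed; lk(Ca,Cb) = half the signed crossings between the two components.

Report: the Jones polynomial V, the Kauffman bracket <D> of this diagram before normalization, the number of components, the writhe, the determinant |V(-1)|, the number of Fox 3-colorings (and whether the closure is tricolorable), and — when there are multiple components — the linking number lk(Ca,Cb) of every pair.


Jones polynomial: V(x) = -x^-3 + 2x^-2 - 2x^-1 + 3 - 2x + 2x^2 - x^3
<D> = -A^-12 + 2A^-8 - 2A^-4 + 3 - 2A^4 + 2A^8 - A^12; writhe 0
components 1, writhe 0 (6 crossings)
3-colorings: 3 of 3^6, det 13 — not tricolorable
note: V is palindromic (span 6, det 13): x -> 1/x fixes it; necessary, not sufficient, for amphichirality


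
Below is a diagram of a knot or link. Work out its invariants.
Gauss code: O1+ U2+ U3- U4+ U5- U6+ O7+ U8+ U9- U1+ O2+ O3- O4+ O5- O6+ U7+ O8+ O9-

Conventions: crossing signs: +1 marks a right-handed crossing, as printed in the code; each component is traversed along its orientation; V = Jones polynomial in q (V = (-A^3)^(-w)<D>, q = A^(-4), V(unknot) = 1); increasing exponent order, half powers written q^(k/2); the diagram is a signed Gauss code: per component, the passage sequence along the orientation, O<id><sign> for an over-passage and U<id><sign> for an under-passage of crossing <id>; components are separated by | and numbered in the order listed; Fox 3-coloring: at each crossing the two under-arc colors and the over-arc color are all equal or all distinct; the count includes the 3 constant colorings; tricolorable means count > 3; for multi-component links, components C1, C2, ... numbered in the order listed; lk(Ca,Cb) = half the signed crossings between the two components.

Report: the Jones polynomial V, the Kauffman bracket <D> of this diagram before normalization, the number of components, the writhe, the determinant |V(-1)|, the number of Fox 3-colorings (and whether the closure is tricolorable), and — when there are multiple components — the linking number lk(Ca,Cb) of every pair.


V = q + q^3 - q^4
<D> = A^-7 - A^-3 - A^5 (w = +3)
1 component over 9 crossings, w = +3
9 Fox colorings among 3^9, |V(-1)| = 3: tricolorable
why: det 3 = |V(-1)|; divisible by 3, so tricolorable


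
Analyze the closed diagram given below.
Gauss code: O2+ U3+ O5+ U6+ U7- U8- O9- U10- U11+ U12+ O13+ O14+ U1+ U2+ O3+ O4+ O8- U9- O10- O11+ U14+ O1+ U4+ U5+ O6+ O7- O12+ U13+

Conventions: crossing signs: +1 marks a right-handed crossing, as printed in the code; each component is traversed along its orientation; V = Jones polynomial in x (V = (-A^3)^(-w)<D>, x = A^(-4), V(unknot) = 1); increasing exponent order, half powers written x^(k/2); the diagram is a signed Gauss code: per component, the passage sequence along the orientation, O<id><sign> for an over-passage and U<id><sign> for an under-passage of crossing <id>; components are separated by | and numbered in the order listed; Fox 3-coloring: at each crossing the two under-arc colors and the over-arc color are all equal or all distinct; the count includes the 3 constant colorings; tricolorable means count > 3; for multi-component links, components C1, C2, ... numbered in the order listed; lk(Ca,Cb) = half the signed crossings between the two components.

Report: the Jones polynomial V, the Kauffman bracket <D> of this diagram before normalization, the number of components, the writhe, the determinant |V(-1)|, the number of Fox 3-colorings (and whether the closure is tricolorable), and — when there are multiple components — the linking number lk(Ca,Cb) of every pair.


V = x^2 + 2x^4 - 2x^5 + x^6 - 2x^7 + x^8
<D> = A^-14 - 2A^-10 + A^-6 - 2A^-2 + 2A^2 + A^10 (w = +6)
1 component over 14 crossings, w = +6
27 Fox colorings among 3^14, |V(-1)| = 9: tricolorable
why: the span of V is 6, forcing >= 6 crossings in any diagram


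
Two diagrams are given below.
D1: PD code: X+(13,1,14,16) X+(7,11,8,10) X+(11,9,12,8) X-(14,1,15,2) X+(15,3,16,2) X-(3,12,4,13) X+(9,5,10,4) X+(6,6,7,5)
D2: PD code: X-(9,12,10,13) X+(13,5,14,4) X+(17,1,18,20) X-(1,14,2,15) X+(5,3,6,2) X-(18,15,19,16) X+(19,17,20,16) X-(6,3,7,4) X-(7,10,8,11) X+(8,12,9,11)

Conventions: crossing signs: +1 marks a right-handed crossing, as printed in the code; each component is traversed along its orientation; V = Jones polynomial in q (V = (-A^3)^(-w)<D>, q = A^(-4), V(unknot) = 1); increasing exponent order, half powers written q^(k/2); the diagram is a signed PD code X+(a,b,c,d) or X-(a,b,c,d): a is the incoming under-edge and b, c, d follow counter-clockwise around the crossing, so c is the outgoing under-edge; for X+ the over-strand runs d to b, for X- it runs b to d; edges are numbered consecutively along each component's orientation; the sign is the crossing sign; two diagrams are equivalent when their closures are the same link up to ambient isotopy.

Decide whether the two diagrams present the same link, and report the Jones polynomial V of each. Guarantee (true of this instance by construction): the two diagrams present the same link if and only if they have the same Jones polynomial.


equivalent: no
V(D1) = q + q^3 - q^4  (w +4, c 8, <D> = -A^-4 + 1 + A^8)
V(D2) = 1  [10 crossings, <D> = 1, w = 0]
key observation: comparing 2 Jones polynomials yields 2 groups


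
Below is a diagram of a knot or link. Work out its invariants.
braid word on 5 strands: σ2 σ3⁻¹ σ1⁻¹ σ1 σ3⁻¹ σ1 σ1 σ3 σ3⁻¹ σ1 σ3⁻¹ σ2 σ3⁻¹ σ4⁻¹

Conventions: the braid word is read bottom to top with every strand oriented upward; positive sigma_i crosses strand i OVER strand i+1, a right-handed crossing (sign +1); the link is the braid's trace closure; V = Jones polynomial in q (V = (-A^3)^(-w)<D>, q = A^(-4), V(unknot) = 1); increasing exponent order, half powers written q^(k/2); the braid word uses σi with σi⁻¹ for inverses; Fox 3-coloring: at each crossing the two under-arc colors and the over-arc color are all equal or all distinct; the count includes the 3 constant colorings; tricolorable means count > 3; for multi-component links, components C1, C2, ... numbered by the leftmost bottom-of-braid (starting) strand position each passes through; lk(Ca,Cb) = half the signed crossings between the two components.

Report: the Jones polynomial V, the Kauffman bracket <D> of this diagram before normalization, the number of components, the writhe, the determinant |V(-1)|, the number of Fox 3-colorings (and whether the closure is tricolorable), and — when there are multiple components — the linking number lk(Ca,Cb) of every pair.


V(q) = q^-4 - 2q^-3 + 3q^-2 - 5q^-1 + 6 - 5q + 5q^2 - 3q^3 + 2q^4 - q^5
bracket: -A^-20 + 2A^-16 - 3A^-12 + 5A^-8 - 5A^-4 + 6 - 5A^4 + 3A^8 - 2A^12 + A^16, w = 0
1 component, writhe 0, over 14 crossings
det 33, colorings 9 of 3^14 — tricolorable
observation: inverse pairs cancel, leaving σ2 σ3⁻¹ σ3⁻¹ σ1 σ1 σ1 σ3⁻¹ σ2 σ3⁻¹ σ4⁻¹


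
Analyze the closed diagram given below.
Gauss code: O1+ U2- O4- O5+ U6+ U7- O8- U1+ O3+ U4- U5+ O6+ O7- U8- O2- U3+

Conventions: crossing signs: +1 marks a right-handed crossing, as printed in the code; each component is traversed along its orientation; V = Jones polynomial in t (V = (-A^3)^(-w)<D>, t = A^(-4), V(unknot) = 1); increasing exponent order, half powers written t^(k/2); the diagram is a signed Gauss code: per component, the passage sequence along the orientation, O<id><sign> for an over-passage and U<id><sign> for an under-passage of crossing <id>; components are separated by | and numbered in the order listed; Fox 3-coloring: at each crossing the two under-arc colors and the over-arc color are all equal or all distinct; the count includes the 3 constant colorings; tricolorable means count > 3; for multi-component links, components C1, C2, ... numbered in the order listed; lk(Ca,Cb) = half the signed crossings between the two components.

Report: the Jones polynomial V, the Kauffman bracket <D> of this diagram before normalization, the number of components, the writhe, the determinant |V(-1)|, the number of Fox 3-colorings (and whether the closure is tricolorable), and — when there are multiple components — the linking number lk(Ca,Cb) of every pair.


V(t) = t^-2 - t^-1 + 1 - t + t^2
bracket: A^-8 - A^-4 + 1 - A^4 + A^8, w = 0
1 component, writhe 0, over 8 crossings
det 5, colorings 3 of 3^8 — not tricolorable
observation: w = 0 shifts under R1 moves; the (-A^3)^(0) factor cancels that in V


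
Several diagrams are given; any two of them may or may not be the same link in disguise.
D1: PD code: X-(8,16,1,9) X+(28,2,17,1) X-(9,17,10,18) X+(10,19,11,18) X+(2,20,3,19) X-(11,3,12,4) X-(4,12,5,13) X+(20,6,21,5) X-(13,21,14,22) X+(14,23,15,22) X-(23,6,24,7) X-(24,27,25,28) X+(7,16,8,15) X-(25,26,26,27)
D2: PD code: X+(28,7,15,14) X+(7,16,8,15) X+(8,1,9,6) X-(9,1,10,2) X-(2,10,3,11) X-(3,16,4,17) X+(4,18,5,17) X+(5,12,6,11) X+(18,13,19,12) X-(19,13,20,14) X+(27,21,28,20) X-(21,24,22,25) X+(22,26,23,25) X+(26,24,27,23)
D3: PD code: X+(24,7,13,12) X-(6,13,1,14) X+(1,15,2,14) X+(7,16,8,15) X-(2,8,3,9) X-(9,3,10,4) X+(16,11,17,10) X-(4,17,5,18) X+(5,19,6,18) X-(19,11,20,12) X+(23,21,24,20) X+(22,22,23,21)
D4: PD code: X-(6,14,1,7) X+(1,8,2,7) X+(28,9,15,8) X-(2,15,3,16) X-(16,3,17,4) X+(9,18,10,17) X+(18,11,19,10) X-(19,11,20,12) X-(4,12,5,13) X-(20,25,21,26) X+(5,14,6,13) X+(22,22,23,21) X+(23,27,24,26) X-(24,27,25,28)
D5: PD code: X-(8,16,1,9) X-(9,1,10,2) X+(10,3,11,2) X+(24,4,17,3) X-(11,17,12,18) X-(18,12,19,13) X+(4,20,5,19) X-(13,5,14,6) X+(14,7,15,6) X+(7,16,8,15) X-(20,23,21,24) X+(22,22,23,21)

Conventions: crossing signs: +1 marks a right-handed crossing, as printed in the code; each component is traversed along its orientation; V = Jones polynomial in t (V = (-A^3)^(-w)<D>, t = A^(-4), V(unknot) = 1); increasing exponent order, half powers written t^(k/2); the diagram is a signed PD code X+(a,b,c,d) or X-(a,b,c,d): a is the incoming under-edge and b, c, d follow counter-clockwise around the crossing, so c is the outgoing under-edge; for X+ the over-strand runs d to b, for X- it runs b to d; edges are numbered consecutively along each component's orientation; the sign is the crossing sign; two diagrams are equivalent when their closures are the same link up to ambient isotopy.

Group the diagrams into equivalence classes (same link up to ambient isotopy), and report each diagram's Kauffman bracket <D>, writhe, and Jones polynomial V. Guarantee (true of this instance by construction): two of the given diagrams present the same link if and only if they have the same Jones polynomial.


grouping into links: {D1, D3, D4, D5} | {D2}
V(D1) = t^-2 + 2 + t^2  (w -2, c 14, <D> = A^-14 + 2A^-6 + A^2)
V(D2) = 1 + t + t^2 + t^3  [14 crossings, <D> = 1 + A^4 + A^8 + A^12, w = +4]
V(D3) = t^-2 + 2 + t^2  (w +2, c 12, <D> = A^-2 + 2A^6 + A^14)
V(D4) = t^-2 + 2 + t^2  (w 0, c 14, <D> = A^-8 + 2 + A^8)
D5 (bracket A^-8 + 2 + A^8; 12 crossings at w = 0): V = t^-2 + 2 + t^2
why: 2 classes among 5 diagrams; unequal V(t) rules out equality


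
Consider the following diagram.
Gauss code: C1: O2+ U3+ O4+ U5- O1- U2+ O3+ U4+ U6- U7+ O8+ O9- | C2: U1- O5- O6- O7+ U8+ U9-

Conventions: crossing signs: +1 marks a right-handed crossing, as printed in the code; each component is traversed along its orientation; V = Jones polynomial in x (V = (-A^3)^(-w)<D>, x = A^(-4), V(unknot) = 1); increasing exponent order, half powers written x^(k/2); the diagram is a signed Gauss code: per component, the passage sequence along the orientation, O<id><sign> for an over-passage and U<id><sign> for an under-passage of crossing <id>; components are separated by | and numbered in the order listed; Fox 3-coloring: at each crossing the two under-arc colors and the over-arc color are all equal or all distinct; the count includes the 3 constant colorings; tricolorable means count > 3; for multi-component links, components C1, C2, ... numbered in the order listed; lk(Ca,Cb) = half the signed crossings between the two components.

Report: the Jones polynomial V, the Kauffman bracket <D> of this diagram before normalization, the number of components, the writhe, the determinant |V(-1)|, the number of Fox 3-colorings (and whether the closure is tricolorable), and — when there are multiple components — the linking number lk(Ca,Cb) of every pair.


Jones polynomial: V(x) = -x^(-3/2) - 2x^(1/2) + x^(3/2) - x^(5/2) + x^(7/2)
<D> = -A^-11 + A^-7 - A^-3 + 2A + A^9; writhe +1
components 2, writhe +1 (9 crossings)
linking number lk(C1,C2) = -1
3-colorings: 9 of 3^9, det 6 — tricolorable
note: det 6 = |V(-1)|; divisible by 3, so tricolorable


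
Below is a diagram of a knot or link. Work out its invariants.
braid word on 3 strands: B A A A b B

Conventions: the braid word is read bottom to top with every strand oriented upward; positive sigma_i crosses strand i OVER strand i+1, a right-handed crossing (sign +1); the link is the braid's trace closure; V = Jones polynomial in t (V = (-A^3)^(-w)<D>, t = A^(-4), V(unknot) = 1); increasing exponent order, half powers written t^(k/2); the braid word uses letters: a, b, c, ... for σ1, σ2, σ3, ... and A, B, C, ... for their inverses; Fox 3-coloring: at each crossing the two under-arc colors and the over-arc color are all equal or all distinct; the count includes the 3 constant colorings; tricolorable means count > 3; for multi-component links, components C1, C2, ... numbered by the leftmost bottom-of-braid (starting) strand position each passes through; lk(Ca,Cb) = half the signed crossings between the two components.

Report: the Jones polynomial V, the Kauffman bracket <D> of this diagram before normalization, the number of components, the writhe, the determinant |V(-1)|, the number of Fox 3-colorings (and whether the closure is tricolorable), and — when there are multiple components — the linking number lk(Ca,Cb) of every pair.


V(t) = -t^-4 + t^-3 + t^-1
bracket: A^-8 + 1 - A^4, w = -4
1 component, writhe -4, over 6 crossings
det 3, colorings 9 of 3^6 — tricolorable
observation: V spans 3 powers of t: at least 3 crossings in any diagram


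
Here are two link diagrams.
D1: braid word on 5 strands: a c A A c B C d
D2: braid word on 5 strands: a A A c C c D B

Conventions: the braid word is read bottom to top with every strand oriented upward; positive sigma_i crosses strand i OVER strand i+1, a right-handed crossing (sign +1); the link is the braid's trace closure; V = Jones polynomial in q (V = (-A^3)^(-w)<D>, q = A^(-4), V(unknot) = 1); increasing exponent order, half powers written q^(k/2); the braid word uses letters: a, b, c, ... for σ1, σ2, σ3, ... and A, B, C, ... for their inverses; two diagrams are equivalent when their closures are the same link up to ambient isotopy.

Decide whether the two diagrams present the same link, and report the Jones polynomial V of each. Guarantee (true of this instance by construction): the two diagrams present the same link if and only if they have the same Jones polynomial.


same link: yes
V(D1) = 1  [8 crossings, <D> = 1, w = 0]
V(D2) = 1  [8 crossings, <D> = A^-6, w = -2]
insight: one V(q) for all 2 diagrams — one class (guaranteed)


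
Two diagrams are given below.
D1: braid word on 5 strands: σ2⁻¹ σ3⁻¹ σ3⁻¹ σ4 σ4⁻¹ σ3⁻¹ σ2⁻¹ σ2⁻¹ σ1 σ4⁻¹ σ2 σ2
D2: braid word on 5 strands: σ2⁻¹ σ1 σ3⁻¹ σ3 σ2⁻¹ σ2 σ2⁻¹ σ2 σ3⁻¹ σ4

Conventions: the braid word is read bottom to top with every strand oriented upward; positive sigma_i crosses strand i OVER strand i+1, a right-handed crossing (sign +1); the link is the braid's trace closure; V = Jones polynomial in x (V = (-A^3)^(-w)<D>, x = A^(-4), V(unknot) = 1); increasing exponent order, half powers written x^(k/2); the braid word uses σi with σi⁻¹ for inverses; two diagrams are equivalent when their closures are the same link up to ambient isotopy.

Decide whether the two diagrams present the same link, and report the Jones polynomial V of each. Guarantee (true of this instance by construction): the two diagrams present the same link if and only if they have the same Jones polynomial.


equivalent: no
D1 (bracket A^-8 + 1 - A^4; 12 crossings at w = -4): V = -x^-4 + x^-3 + x^-1
V(D2) = 1  [10 crossings, <D> = 1, w = 0]
observation: comparing 2 Jones polynomials yields 2 groups


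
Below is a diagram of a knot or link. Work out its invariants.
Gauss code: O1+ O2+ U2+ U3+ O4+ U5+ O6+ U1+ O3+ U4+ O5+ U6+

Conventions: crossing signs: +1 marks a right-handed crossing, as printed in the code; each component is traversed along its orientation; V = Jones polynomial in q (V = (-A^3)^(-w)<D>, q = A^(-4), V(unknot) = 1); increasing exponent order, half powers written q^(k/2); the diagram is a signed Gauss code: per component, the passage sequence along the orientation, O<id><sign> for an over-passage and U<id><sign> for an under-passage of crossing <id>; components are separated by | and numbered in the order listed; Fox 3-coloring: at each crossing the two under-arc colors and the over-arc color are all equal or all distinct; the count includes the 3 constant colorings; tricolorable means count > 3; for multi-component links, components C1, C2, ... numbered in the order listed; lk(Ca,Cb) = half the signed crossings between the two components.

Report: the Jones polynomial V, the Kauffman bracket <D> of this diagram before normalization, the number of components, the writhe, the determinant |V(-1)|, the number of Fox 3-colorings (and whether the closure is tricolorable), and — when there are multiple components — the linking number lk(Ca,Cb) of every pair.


V(q) = q^2 + q^4 - q^5 + q^6 - q^7
bracket: -A^-10 + A^-6 - A^-2 + A^2 + A^10, w = +6
1 component, writhe +6, over 6 crossings
det 5, colorings 3 of 3^6 — not tricolorable
observation: the span of V is 5, forcing >= 5 crossings in any diagram


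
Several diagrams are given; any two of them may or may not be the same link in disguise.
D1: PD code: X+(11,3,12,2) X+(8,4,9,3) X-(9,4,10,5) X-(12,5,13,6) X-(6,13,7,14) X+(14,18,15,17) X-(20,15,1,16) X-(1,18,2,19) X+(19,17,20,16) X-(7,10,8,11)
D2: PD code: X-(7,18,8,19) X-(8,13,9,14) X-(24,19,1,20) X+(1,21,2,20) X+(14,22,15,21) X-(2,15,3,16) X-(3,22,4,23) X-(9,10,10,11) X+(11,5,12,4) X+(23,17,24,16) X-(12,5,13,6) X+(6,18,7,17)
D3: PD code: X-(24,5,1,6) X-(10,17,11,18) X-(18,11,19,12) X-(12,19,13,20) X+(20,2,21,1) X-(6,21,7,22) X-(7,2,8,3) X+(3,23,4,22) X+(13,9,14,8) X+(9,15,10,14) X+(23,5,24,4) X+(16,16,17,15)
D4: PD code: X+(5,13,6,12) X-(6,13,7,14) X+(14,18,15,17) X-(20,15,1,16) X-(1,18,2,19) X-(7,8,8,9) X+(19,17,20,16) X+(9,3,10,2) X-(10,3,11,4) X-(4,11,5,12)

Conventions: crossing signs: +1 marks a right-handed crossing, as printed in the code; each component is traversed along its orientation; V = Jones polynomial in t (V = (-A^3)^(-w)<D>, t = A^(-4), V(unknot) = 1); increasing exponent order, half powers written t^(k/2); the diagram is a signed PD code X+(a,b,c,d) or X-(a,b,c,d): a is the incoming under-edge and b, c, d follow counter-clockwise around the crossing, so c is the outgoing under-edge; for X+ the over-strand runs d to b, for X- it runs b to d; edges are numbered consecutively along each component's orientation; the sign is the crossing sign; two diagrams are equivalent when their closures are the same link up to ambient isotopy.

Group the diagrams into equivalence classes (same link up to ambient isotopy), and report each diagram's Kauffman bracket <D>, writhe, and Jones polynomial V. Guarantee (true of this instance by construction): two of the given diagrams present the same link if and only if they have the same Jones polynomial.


grouping into links: {D1, D2, D3, D4}
V(D1) = 1  (w -2, c 10, <D> = A^-6)
D2 (bracket A^-6; 12 crossings at w = -2): V = 1
V(D3) = 1  (w 0, c 12, <D> = 1)
V(D4) = 1  [10 crossings, <D> = A^-6, w = -2]
why: all 4 diagrams share one V(t), hence one class


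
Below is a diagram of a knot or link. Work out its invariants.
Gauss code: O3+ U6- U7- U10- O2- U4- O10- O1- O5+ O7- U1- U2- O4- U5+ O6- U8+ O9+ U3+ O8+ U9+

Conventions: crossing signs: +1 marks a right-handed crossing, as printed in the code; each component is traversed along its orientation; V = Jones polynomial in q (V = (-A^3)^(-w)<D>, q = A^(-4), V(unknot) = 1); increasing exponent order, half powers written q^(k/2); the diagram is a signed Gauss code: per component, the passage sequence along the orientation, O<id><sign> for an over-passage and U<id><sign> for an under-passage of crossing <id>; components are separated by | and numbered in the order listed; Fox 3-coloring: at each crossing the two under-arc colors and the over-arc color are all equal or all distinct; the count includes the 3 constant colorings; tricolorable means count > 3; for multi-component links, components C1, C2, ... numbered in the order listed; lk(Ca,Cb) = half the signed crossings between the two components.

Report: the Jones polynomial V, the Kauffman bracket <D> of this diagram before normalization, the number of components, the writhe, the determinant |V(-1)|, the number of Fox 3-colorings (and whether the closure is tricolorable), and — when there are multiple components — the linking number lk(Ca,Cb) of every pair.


V = -q^-3 + q^-2 - q^-1 + 3 - q + q^2 - q^3
<D> = -A^-18 + A^-14 - A^-10 + 3A^-6 - A^-2 + A^2 - A^6 (w = -2)
1 component over 10 crossings, w = -2
27 Fox colorings among 3^10, |V(-1)| = 9: tricolorable
why: the span of V is 6, forcing >= 6 crossings in any diagram


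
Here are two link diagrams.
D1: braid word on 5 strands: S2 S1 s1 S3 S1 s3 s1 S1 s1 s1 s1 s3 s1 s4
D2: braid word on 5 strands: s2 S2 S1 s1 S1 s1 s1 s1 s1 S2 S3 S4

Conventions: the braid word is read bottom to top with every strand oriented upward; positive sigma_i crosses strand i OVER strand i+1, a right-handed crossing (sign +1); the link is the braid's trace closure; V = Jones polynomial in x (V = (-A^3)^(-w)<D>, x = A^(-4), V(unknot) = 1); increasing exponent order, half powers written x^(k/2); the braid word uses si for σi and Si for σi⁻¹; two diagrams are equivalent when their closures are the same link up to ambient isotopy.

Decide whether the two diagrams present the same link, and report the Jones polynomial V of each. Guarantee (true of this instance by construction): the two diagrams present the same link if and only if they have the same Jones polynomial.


equivalent: yes
D1 (bracket -A^-4 + 1 + A^8; 14 crossings at w = +4): V = x + x^3 - x^4
V(D2) = x + x^3 - x^4  (w 0, c 12, <D> = -A^-16 + A^-12 + A^-4)
key observation: from 14 to 12 crossings by R-moves: one link, two diagrams


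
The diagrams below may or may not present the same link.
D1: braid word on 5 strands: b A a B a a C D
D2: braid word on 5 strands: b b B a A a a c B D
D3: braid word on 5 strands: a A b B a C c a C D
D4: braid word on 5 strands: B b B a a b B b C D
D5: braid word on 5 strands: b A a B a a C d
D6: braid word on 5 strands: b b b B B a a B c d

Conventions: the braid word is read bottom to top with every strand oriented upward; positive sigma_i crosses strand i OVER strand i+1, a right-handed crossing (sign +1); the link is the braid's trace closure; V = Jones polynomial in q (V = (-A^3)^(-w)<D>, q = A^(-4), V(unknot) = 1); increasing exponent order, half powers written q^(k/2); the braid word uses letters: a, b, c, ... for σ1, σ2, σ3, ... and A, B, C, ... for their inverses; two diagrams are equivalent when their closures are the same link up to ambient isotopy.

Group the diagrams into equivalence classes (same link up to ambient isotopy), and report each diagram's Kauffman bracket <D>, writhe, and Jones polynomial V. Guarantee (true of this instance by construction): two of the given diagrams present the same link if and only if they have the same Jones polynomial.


classes: {D1, D2, D3, D4, D5, D6}
V(D1) = 1 + q + q^2 + q^3  [8 crossings, <D> = A^-12 + A^-8 + A^-4 + 1, w = 0]
D2 (bracket A^-6 + A^-2 + A^2 + A^6; 10 crossings at w = +2): V = 1 + q + q^2 + q^3
D3 (bracket A^-12 + A^-8 + A^-4 + 1; 10 crossings at w = 0): V = 1 + q + q^2 + q^3
V(D4) = 1 + q + q^2 + q^3  [10 crossings, <D> = A^-12 + A^-8 + A^-4 + 1, w = 0]
D5 (bracket A^-6 + A^-2 + A^2 + A^6; 8 crossings at w = +2): V = 1 + q + q^2 + q^3
V(D6) = 1 + q + q^2 + q^3  (w +4, c 10, <D> = 1 + A^4 + A^8 + A^12)
insight: one V(q) for all 6 diagrams — one class (guaranteed)


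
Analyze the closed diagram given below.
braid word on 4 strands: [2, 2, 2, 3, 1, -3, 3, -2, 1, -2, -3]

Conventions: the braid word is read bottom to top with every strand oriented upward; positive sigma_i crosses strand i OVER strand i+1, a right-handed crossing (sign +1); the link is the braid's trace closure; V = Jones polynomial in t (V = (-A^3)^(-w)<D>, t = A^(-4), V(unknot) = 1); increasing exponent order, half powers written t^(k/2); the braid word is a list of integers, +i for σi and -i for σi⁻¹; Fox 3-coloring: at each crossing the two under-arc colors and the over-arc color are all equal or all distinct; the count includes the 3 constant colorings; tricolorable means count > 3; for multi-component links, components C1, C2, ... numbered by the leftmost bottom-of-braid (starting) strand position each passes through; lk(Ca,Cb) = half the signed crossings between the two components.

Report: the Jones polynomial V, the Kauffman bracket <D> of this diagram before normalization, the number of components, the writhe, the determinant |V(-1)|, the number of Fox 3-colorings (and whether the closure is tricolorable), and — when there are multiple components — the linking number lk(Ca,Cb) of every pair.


V(t) = t^-1 - 1 + 2t - 3t^2 + 3t^3 - 2t^4 + 2t^5 - t^6
bracket: A^-15 - 2A^-11 + 2A^-7 - 3A^-3 + 3A - 2A^5 + A^9 - A^13, w = +3
1 component, writhe +3, over 11 crossings
det 15, colorings 9 of 3^11 — tricolorable
observation: w = +3 shifts under R1 moves; the (-A^3)^(-3) factor cancels that in V
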